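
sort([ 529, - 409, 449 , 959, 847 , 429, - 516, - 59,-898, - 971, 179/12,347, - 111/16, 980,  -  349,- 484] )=[ -971, -898, - 516, -484, - 409, - 349,-59,-111/16,179/12, 347, 429, 449, 529, 847,  959,980]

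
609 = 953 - 344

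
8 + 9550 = 9558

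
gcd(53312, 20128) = 544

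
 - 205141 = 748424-953565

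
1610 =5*322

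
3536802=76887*46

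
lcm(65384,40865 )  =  326920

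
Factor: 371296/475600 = 2^1 * 5^( - 2)*29^ ( - 1)*283^1 = 566/725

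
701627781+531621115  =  1233248896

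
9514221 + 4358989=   13873210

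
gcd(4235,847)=847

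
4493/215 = 20  +  193/215 = 20.90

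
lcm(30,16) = 240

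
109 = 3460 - 3351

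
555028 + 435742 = 990770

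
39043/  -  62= - 630 + 17/62 = - 629.73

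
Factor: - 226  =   - 2^1* 113^1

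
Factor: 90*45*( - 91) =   -  2^1*3^4*5^2*7^1*13^1 = - 368550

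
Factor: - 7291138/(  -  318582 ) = 3645569/159291 =3^( - 2) *11^(-1 ) * 23^1*31^1*1609^( - 1)*5113^1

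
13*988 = 12844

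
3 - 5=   -  2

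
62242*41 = 2551922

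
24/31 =24/31  =  0.77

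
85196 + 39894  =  125090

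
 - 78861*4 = - 315444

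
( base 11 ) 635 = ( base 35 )lt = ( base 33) n5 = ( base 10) 764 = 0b1011111100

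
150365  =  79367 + 70998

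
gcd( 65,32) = 1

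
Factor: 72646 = 2^1*7^1*5189^1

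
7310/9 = 7310/9 = 812.22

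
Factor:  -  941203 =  - 19^1 *49537^1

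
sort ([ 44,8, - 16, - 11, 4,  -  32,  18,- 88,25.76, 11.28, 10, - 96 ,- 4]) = [ - 96, - 88, - 32, - 16, - 11, - 4,4, 8,10,11.28, 18, 25.76,44]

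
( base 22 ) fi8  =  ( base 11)5838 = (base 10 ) 7664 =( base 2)1110111110000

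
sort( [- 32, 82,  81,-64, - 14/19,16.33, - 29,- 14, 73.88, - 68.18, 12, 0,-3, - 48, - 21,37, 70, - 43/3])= [-68.18, - 64, - 48,-32,  -  29, - 21,-43/3, - 14, - 3,- 14/19, 0, 12, 16.33, 37, 70,73.88,81, 82]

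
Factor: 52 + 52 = 104 = 2^3*13^1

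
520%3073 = 520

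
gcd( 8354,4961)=1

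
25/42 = 25/42 = 0.60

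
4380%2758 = 1622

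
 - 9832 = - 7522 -2310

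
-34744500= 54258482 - 89002982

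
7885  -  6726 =1159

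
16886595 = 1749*9655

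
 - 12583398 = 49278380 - 61861778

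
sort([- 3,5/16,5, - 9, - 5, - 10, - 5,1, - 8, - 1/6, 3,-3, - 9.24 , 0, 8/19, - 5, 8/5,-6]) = [ - 10, - 9.24, - 9, - 8, - 6, - 5, - 5, - 5,-3, - 3 , - 1/6,0,5/16,8/19, 1,8/5 , 3, 5]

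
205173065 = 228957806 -23784741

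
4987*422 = 2104514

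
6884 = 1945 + 4939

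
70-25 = 45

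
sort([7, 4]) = [4, 7] 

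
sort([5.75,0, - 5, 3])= [ - 5, 0, 3,5.75] 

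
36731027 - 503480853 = - 466749826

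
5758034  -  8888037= - 3130003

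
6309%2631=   1047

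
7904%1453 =639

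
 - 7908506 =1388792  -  9297298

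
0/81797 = 0 = 0.00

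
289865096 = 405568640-115703544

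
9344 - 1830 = 7514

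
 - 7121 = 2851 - 9972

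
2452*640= 1569280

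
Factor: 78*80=6240 =2^5*3^1*5^1*13^1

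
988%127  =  99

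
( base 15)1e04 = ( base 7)25015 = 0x1981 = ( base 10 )6529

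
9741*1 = 9741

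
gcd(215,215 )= 215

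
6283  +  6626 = 12909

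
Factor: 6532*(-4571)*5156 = - 2^4*7^1*23^1*71^1 * 653^1*1289^1 = - 153946672432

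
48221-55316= -7095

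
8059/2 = 8059/2 = 4029.50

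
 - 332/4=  - 83 = - 83.00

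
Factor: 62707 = 73^1 * 859^1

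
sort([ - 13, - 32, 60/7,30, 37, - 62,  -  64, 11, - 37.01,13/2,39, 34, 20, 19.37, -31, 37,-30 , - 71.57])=[ - 71.57,  -  64, - 62,-37.01, - 32, - 31, - 30,-13, 13/2,  60/7, 11, 19.37, 20, 30, 34,37 , 37, 39]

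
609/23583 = 29/1123 =0.03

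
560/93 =6+2/93 =6.02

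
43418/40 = 1085+9/20=1085.45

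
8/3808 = 1/476 = 0.00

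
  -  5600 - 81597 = -87197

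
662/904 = 331/452 = 0.73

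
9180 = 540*17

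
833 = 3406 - 2573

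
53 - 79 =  - 26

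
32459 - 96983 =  - 64524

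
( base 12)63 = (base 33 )29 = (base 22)39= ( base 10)75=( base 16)4B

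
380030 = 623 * 610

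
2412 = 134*18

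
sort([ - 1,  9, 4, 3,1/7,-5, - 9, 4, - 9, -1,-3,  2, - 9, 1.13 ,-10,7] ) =[ - 10,- 9 ,-9,-9,-5, - 3,-1,-1, 1/7, 1.13, 2,3,4, 4, 7, 9 ]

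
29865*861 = 25713765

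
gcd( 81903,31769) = 1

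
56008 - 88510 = -32502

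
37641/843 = 12547/281= 44.65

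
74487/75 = 24829/25  =  993.16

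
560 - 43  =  517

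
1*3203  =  3203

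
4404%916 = 740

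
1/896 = 1/896 = 0.00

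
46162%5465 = 2442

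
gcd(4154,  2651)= 1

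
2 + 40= 42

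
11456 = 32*358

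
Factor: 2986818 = 2^1*3^1*109^1 * 4567^1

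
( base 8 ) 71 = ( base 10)57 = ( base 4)321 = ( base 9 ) 63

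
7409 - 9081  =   - 1672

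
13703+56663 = 70366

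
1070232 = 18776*57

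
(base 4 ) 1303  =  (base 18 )67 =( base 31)3m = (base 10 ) 115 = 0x73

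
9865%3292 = 3281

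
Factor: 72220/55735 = 92/71 = 2^2*23^1*71^ ( - 1 )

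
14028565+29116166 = 43144731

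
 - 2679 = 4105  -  6784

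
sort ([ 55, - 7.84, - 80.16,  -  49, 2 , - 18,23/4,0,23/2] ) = [ - 80.16,-49, - 18, - 7.84,0, 2,23/4,23/2, 55]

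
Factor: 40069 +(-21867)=2^1*19^1*479^1 = 18202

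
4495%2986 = 1509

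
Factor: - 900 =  - 2^2*3^2*5^2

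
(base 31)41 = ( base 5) 1000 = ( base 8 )175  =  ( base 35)3k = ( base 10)125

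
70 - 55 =15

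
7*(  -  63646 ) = - 445522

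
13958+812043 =826001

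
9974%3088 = 710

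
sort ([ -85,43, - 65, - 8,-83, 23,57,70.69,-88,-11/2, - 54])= [-88,-85, - 83, - 65,-54, - 8, -11/2, 23,43, 57,70.69]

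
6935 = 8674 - 1739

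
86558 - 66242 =20316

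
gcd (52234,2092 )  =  2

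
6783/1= 6783 = 6783.00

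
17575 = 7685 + 9890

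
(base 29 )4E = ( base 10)130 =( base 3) 11211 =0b10000010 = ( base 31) 46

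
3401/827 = 4 + 93/827 = 4.11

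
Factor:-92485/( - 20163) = 3^( - 1 ) * 5^1*11^(-1)*13^( - 1) * 47^( - 1) * 53^1 * 349^1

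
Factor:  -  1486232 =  - 2^3*11^1*16889^1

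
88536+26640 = 115176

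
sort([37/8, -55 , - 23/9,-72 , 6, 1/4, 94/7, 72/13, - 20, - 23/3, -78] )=[-78, - 72,- 55, - 20, - 23/3 , - 23/9, 1/4,37/8 , 72/13,6 , 94/7] 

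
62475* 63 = 3935925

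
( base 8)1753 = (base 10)1003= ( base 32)VB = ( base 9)1334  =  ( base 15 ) 46D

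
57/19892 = 57/19892= 0.00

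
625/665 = 125/133 = 0.94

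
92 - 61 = 31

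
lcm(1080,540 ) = 1080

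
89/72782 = 89/72782 = 0.00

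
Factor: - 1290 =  -2^1*3^1 * 5^1*43^1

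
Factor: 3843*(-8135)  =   - 31262805 = -3^2 * 5^1 * 7^1*61^1*1627^1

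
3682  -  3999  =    -  317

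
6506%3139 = 228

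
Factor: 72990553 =6079^1 * 12007^1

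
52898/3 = 52898/3 = 17632.67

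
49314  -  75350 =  - 26036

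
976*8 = 7808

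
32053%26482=5571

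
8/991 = 8/991 = 0.01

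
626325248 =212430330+413894918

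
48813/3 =16271 = 16271.00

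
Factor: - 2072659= -29^1 * 71471^1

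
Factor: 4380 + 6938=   11318  =  2^1*5659^1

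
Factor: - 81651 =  - 3^1*17^1*1601^1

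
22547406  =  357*63158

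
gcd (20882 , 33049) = 1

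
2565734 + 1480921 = 4046655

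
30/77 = 30/77= 0.39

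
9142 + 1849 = 10991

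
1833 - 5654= -3821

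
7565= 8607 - 1042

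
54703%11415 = 9043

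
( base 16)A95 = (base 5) 41314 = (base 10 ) 2709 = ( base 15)C09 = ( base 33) 2g3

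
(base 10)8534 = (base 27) bj2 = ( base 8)20526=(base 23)G31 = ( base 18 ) 1862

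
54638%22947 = 8744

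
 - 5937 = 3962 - 9899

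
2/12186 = 1/6093 =0.00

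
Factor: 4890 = 2^1*3^1*5^1*163^1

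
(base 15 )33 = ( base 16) 30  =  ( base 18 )2C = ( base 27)1l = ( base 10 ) 48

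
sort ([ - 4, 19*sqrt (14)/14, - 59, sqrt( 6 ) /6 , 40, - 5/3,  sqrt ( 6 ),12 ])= [ - 59, - 4, - 5/3,  sqrt(6) /6, sqrt( 6 ),19*sqrt( 14) /14, 12, 40]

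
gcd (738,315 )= 9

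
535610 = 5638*95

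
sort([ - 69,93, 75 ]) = [ - 69,75, 93] 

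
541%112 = 93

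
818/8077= 818/8077 = 0.10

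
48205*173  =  8339465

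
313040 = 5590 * 56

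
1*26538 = 26538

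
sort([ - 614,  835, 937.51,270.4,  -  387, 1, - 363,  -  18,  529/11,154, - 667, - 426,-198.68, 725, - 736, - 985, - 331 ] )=[ - 985, - 736, - 667,  -  614,  -  426,-387,  -  363,-331,  -  198.68, - 18,  1, 529/11, 154, 270.4, 725,835,937.51 ] 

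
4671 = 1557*3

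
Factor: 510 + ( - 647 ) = - 137^1 = -137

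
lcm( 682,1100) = 34100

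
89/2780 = 89/2780 = 0.03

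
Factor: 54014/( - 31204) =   -  27007/15602 = -2^(-1 )* 29^( - 1)*113^1*239^1*269^(  -  1 )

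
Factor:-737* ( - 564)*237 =98513316 = 2^2*3^2*11^1*47^1*67^1 * 79^1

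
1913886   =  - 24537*( - 78)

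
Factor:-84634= - 2^1*11^1*3847^1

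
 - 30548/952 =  - 33 + 31/34 = - 32.09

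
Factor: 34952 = 2^3 *17^1*257^1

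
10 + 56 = 66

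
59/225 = 59/225 = 0.26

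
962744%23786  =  11304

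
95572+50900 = 146472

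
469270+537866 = 1007136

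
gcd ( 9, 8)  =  1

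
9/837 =1/93= 0.01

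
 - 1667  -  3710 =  - 5377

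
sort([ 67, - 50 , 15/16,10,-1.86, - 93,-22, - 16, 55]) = [ - 93,- 50,-22, - 16, - 1.86,15/16,10,  55,67] 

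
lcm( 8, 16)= 16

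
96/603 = 32/201  =  0.16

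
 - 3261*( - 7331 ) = 23906391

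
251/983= 251/983 = 0.26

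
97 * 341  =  33077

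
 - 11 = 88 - 99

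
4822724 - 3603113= 1219611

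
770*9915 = 7634550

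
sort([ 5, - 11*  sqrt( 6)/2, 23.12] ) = [ - 11*sqrt(6)/2, 5, 23.12 ] 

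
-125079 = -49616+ - 75463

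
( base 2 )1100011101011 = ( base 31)6JO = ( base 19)HCE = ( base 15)1D54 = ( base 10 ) 6379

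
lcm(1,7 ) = 7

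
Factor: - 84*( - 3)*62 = 15624 =2^3 * 3^2*7^1*31^1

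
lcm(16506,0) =0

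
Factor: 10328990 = 2^1*5^1*7^1*147557^1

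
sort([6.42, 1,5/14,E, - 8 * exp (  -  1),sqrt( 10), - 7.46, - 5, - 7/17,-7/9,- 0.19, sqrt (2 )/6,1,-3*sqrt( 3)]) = [ - 7.46,  -  3*sqrt( 3), - 5, - 8*exp( - 1 ), - 7/9, - 7/17, - 0.19, sqrt(2 ) /6,5/14,1,1,E,sqrt( 10),  6.42]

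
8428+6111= 14539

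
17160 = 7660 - - 9500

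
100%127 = 100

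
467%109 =31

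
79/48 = 79/48 = 1.65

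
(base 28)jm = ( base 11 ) 464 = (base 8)1052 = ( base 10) 554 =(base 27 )ke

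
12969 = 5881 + 7088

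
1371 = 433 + 938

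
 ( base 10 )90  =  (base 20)4A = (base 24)3I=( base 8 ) 132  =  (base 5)330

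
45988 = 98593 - 52605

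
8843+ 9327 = 18170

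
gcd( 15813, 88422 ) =3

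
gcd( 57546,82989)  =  9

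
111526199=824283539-712757340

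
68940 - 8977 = 59963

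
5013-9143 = -4130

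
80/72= 1 + 1/9 = 1.11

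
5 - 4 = 1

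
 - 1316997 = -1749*753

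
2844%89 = 85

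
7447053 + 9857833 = 17304886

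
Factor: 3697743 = 3^1*7^1*37^1*4759^1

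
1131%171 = 105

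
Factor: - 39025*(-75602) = 2950368050 = 2^1*5^2*7^1*103^1*223^1*367^1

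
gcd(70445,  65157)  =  1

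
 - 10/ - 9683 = 10/9683 = 0.00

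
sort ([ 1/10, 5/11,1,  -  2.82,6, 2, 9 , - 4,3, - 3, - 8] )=[ -8, - 4, - 3, - 2.82 , 1/10, 5/11, 1 , 2, 3,6, 9] 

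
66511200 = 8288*8025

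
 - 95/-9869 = 95/9869 = 0.01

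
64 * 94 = 6016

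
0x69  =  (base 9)126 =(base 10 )105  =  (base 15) 70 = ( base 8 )151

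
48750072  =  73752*661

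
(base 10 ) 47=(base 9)52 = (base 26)1L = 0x2F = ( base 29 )1I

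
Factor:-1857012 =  - 2^2 * 3^1 * 17^1 * 9103^1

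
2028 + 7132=9160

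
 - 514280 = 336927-851207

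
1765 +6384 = 8149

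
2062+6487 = 8549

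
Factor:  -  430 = -2^1*5^1*43^1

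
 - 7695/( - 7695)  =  1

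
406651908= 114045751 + 292606157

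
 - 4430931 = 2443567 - 6874498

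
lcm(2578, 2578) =2578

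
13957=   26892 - 12935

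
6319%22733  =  6319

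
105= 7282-7177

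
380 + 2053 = 2433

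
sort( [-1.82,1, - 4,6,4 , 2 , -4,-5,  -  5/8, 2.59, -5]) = [-5,-5, -4 , - 4, -1.82, - 5/8,1,2 , 2.59,4 , 6] 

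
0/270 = 0 = 0.00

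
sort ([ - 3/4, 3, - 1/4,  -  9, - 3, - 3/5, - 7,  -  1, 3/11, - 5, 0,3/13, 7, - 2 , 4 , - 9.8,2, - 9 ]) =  [  -  9.8, - 9, - 9, - 7, - 5, - 3, - 2, -1, - 3/4, - 3/5 , - 1/4,  0, 3/13,3/11, 2, 3, 4,7 ] 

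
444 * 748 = 332112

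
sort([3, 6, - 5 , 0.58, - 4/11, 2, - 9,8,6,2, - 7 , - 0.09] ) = [ - 9, -7, - 5,  -  4/11, - 0.09, 0.58,2, 2 , 3,6,6,  8 ]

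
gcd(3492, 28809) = 873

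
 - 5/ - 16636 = 5/16636 = 0.00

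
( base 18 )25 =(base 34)17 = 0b101001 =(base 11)38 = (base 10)41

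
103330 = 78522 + 24808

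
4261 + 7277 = 11538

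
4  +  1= 5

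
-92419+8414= -84005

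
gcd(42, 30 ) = 6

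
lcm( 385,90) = 6930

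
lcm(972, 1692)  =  45684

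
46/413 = 46/413 =0.11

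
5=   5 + 0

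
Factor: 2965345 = 5^1*109^1*5441^1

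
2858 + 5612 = 8470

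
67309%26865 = 13579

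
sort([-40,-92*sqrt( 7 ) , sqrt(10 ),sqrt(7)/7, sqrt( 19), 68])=[ - 92*sqrt ( 7 ), - 40,sqrt( 7)/7, sqrt( 10 )  ,  sqrt( 19 ), 68] 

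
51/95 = 51/95 = 0.54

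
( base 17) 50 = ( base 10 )85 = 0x55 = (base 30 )2P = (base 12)71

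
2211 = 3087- 876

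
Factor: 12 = 2^2*3^1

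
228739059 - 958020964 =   -  729281905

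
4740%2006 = 728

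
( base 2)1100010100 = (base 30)Q8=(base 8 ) 1424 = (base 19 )239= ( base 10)788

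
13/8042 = 13/8042= 0.00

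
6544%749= 552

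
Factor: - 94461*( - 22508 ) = 2^2*3^1 * 17^1*23^1*37^2* 331^1 =2126128188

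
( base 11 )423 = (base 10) 509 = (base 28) i5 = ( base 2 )111111101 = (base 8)775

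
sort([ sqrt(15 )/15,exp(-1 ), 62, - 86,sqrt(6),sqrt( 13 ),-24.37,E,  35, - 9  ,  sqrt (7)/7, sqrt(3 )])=[ - 86, - 24.37, - 9,  sqrt(15)/15, exp( - 1), sqrt( 7)/7,  sqrt( 3),sqrt(6), E,sqrt( 13),  35 , 62 ] 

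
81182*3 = 243546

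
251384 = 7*35912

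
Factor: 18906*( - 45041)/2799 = - 2^1 * 3^( - 1 ) * 23^1*73^1*137^1 * 311^( - 1) * 617^1=- 283848382/933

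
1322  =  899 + 423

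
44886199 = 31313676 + 13572523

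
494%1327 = 494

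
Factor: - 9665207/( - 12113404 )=2^( - 2 )*29^1*47^(-1)*64433^( - 1)  *333283^1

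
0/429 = 0 = 0.00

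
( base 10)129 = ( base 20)69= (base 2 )10000001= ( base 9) 153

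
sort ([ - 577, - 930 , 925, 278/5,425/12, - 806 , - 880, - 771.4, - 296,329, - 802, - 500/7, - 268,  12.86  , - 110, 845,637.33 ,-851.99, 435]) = [ - 930,-880, - 851.99,-806 , - 802, -771.4, - 577,-296, - 268, - 110, - 500/7,12.86,  425/12,278/5, 329 , 435,637.33, 845, 925]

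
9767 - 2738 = 7029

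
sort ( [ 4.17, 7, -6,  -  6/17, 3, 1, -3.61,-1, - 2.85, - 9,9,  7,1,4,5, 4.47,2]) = [ - 9,- 6 ,-3.61, - 2.85, - 1,-6/17,1,1,2,3,4,  4.17, 4.47,5,7, 7,9]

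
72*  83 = 5976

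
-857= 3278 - 4135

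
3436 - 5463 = - 2027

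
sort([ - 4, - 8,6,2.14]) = [ -8, - 4,2.14, 6 ] 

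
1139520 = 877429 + 262091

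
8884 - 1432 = 7452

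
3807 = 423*9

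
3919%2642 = 1277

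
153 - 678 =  - 525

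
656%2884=656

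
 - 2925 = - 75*39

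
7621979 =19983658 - 12361679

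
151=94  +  57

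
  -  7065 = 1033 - 8098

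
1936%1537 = 399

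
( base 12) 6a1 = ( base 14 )505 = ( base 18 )30D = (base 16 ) 3d9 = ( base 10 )985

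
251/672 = 251/672 = 0.37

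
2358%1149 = 60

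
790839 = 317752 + 473087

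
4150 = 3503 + 647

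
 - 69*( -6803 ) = 469407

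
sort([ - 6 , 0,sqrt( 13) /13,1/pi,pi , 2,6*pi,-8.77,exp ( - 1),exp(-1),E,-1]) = [ - 8.77,-6, - 1, 0,  sqrt(13)/13,  1/pi , exp ( - 1),exp(- 1), 2,  E, pi,6*pi]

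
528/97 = 5 + 43/97 = 5.44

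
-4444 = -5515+1071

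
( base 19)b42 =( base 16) FD1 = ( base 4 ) 333101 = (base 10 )4049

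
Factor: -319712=-2^5 * 97^1*103^1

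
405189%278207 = 126982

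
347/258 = 1 + 89/258 = 1.34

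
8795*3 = 26385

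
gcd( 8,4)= 4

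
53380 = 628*85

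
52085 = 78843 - 26758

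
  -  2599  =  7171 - 9770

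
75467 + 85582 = 161049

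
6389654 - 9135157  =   - 2745503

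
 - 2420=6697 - 9117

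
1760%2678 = 1760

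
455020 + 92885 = 547905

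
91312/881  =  91312/881 = 103.65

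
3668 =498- - 3170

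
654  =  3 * 218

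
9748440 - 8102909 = 1645531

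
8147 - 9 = 8138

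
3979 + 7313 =11292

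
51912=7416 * 7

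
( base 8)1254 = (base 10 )684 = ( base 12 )490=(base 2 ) 1010101100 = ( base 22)192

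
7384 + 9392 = 16776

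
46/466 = 23/233 =0.10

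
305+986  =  1291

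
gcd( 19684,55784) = 76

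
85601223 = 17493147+68108076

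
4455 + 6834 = 11289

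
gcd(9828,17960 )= 4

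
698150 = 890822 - 192672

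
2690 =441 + 2249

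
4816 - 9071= - 4255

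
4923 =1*4923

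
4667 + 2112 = 6779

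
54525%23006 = 8513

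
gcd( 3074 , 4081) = 53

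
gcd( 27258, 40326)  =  66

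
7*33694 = 235858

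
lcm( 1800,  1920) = 28800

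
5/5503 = 5/5503 = 0.00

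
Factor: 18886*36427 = 2^1*7^1*19^1*71^1 * 73^1* 499^1 = 687960322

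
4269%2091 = 87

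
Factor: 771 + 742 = 17^1 * 89^1=1513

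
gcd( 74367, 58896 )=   9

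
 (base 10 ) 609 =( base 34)hv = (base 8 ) 1141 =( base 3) 211120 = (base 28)ll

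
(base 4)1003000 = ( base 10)4288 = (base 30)4MS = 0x10C0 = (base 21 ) 9f4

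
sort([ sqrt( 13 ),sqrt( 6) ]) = [ sqrt( 6),sqrt(13) ]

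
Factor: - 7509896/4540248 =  - 3^( - 2)*67^1*14011^1*63059^( - 1) = - 938737/567531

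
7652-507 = 7145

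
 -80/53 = -2 + 26/53 = -1.51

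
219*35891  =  7860129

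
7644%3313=1018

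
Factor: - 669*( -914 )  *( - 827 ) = - 2^1*3^1*223^1*457^1*827^1=   - 505682382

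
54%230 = 54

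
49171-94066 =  - 44895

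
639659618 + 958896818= 1598556436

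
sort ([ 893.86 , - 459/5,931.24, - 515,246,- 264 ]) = [ - 515, - 264, - 459/5, 246, 893.86,931.24] 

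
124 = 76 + 48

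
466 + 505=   971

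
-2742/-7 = 391 + 5/7 = 391.71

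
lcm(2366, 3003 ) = 78078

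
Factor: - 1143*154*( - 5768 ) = 1015294896 = 2^4*3^2*7^2*11^1*103^1 * 127^1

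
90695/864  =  104 + 839/864 =104.97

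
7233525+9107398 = 16340923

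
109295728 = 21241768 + 88053960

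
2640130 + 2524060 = 5164190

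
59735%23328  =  13079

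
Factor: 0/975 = 0 = 0^1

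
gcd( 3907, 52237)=1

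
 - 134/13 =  - 134/13  =  - 10.31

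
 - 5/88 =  - 1+83/88 = - 0.06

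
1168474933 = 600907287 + 567567646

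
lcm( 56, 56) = 56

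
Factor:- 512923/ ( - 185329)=667/241= 23^1*29^1 * 241^( - 1)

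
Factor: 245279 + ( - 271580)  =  -26301 = -3^1 * 11^1*797^1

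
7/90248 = 7/90248 = 0.00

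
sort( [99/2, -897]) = [ - 897, 99/2]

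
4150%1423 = 1304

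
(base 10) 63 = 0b111111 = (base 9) 70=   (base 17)3c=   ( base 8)77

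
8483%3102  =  2279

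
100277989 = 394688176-294410187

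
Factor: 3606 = 2^1*3^1 * 601^1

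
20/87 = 20/87 = 0.23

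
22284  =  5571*4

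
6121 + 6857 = 12978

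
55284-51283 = 4001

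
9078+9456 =18534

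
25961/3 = 25961/3 = 8653.67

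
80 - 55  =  25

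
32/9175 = 32/9175 = 0.00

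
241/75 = 3 + 16/75 = 3.21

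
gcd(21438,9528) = 2382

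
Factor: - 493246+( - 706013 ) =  - 3^3*44417^1=-1199259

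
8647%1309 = 793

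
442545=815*543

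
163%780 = 163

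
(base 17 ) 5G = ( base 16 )65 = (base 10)101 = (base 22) 4d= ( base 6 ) 245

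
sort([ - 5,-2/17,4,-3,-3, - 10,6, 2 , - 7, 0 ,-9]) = [ - 10, - 9, - 7, - 5,  -  3,-3, - 2/17,0, 2,4, 6]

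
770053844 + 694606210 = 1464660054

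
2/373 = 2/373 = 0.01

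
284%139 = 6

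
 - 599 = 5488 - 6087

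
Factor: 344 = 2^3*43^1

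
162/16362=1/101 = 0.01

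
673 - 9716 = -9043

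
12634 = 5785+6849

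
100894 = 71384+29510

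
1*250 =250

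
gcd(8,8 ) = 8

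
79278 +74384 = 153662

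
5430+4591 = 10021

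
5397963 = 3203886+2194077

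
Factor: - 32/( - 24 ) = 2^2*3^( -1 ) = 4/3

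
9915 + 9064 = 18979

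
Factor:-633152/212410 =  - 2^5* 5^(  -  1 ) * 11^(-1 )* 13^1  *  761^1  *1931^( - 1 ) = - 316576/106205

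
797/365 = 797/365=2.18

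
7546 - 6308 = 1238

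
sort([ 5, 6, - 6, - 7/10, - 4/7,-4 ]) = [ - 6, - 4, - 7/10,-4/7,  5, 6] 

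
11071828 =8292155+2779673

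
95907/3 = 31969 =31969.00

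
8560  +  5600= 14160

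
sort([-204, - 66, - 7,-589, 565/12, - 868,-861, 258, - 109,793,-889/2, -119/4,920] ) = [ - 868, - 861 ,-589 ,-889/2,-204,-109,  -  66, - 119/4, - 7,565/12,258,793,920]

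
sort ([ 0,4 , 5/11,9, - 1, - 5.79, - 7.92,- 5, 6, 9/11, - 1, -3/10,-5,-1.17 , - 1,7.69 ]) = [ - 7.92, -5.79, -5,-5, - 1.17, -1, - 1,-1,-3/10,0,5/11,9/11, 4, 6,7.69,9]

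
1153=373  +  780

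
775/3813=25/123  =  0.20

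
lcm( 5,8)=40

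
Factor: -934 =-2^1*467^1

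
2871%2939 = 2871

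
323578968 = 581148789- 257569821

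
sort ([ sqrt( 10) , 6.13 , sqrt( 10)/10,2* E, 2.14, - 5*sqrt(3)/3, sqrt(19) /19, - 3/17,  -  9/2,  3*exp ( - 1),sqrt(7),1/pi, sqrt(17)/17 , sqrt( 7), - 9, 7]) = [ - 9 ,- 9/2, - 5*sqrt(3 ) /3, - 3/17,sqrt(19 ) /19, sqrt( 17)/17, sqrt(10 )/10, 1/pi, 3*exp( - 1),  2.14,sqrt( 7),sqrt(7), sqrt(10),2*E, 6.13 , 7 ] 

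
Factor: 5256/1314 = 2^2 = 4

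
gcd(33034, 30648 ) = 2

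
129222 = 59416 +69806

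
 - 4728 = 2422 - 7150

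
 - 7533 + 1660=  -5873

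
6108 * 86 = 525288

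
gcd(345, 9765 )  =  15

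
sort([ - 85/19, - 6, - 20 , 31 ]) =[  -  20, - 6, - 85/19, 31 ] 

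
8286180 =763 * 10860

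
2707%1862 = 845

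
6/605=6/605=0.01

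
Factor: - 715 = -5^1 * 11^1 * 13^1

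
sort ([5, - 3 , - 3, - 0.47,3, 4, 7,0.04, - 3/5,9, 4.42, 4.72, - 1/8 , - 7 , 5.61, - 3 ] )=[-7, - 3 , - 3, - 3, - 3/5, - 0.47,  -  1/8, 0.04 , 3, 4 , 4.42, 4.72, 5, 5.61,7, 9]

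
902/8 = 112+3/4  =  112.75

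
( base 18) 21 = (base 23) 1E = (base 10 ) 37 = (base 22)1F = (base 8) 45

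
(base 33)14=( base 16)25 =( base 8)45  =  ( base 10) 37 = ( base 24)1D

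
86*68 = 5848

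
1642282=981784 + 660498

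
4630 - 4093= 537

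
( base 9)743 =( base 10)606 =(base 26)N8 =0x25e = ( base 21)17i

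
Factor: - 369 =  - 3^2* 41^1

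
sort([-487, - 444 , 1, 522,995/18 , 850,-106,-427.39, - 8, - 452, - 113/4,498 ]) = [ - 487, - 452, - 444, -427.39, - 106, - 113/4, - 8, 1, 995/18, 498,522,850]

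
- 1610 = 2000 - 3610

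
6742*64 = 431488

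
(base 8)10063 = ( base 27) 5ig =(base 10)4147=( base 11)3130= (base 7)15043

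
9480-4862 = 4618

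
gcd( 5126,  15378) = 5126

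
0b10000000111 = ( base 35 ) tg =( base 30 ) 14b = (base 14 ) 539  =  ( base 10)1031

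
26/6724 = 13/3362 = 0.00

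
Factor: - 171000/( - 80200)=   3^2 * 5^1*19^1*401^( - 1 ) = 855/401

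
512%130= 122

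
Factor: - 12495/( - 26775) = 7/15 =3^ ( - 1)*5^ ( - 1 )*7^1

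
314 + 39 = 353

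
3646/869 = 4+170/869= 4.20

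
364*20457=7446348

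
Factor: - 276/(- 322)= 2^1*3^1*7^( - 1 )= 6/7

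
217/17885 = 31/2555 = 0.01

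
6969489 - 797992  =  6171497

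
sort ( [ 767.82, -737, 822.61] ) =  [ - 737,767.82, 822.61]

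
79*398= 31442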